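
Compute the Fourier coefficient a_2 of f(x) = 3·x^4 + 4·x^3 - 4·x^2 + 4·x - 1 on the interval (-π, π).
a_2 = (1/π) ∫_{-π}^{π} f(x)·cos(2x) dx.
Evaluate the integral (use parity and integration by parts as needed): a_2 = -13 + 6·π^2.

Final answer: -13 + 6·π^2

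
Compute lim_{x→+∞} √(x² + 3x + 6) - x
As x → +∞: multiply by the conjugate to get (3x+6)/(√(x²+3x+6)+x); the denominator ~ 2x, so the limit is 3/2.
Limit = 3/2.

Final answer: 3/2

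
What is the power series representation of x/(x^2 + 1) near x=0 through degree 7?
-x^7 + x^5 - x^3 + x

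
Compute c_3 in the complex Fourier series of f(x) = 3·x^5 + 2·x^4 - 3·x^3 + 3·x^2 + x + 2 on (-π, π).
Compute the real Fourier coefficients first: a_3 = -16·π^2/9 - 4/27, b_3 = -58·π^2/9 + 134/27 + 2·π^4.
Then c_3 = (a_3 − i·b_3)/2 = -8·π^2/9 - 2/27 - i·π^4 - 67·i/27 + 29·i·π^2/9.

Final answer: -8·π^2/9 - 2/27 - i·π^4 - 67·i/27 + 29·i·π^2/9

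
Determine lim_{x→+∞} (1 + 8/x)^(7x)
As x → +∞: write (1 + 8/x)^(7x) = ((1 + 8/x)^x)^7 → (e^8)^7 = e^56.
Limit = e^(56).

Final answer: e^(56)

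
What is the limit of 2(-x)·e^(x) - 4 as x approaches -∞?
The product is a 0·∞ indeterminate form at x → -∞.
Rewrite the product as 2(-x) / e^(-x) (an ∞/∞ form) and apply L'Hôpital, or use the standard hierarchy e^(|x|) ≫ |(-x)| as x → -∞.
The indeterminate product → 0, so the limit = -4.

Final answer: -4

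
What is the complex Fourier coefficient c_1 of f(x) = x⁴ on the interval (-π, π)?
Compute the real Fourier coefficients first: a_1 = 48 - 8·π^2, b_1 = 0.
Then c_1 = (a_1 − i·b_1)/2 = 24 - 4·π^2.

Final answer: 24 - 4·π^2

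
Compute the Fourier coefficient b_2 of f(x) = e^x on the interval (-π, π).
b_2 = (1/π) ∫_{-π}^{π} f(x)·sin(2x) dx.
Evaluate the integral (use parity and integration by parts as needed): b_2 = (2 - 2·e^(2·π))·e^(-π)/(5·π).

Final answer: (2 - 2·e^(2·π))·e^(-π)/(5·π)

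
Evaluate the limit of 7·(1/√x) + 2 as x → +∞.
Evaluate the dominant behaviour as x → +∞; each term tends to a finite value or vanishes.
Limit = 2.

Final answer: 2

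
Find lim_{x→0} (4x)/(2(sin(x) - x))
Both numerator and denominator → 0 as x → 0; this is a 0/0 indeterminate form.
Expand each to leading order near x = 0: numerator ~ 4·x, denominator ~ -x^3/3.
The limit of the ratio is -∞.

Final answer: -∞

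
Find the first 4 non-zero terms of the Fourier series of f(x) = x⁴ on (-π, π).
(48 - 8·π^2)·cos(x) + (-3 + 2·π^2)·cos(2·x) + (16/27 - 8·π^2/9)·cos(3·x) + π^4/5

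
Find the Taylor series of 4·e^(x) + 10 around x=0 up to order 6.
x^6/180 + x^5/30 + x^4/6 + 2·x^3/3 + 2·x^2 + 4·x + 14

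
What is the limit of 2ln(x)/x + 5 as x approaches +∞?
The quotient is an ∞/∞ indeterminate form as x → +∞.
The polynomial denominator x dominates the logarithmic numerator (any positive power of x ≫ ln(x) as x → ∞), so the quotient → 0.
Adding the constant: 0 + 5 = 5. Limit = 5.

Final answer: 5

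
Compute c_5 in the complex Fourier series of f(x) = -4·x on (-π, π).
Compute the real Fourier coefficients first: a_5 = 0, b_5 = -8/5.
Then c_5 = (a_5 − i·b_5)/2 = 4·i/5.

Final answer: 4·i/5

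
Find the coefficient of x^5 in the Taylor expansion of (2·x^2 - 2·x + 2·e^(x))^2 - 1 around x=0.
Expand to order 5: (2·x^2 - 2·x + 2·e^(x))^2 - 1 = 31·x^5/15 + 28·x^4/3 + 4·x^3/3 + 12·x^2 + 3 + O(x^6).
The coefficient of x^5 is 31/15.

Final answer: 31/15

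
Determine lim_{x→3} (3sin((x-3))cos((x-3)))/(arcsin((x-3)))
Both numerator and denominator → 0 as x → 3; this is a 0/0 indeterminate form.
Expand each to leading order near x = 3: numerator ~ 3·(x - 3), denominator ~ (x - 3).
The limit of the ratio is 3.

Final answer: 3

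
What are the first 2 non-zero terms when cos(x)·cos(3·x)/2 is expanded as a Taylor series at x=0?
1/2 - 5·x^2/2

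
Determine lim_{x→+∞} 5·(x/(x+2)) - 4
Evaluate the dominant behaviour as x → +∞; each term tends to a finite value or vanishes.
Limit = 1.

Final answer: 1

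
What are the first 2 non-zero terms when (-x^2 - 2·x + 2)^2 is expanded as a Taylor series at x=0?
4 - 8·x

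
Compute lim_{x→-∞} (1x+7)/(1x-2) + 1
Evaluate the dominant behaviour as x → -∞; each term tends to a finite value or vanishes.
Limit = 2.

Final answer: 2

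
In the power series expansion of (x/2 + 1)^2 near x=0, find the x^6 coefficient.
Expand to order 6: (x/2 + 1)^2 = x^2/4 + x + 1 + O(x^7).
The coefficient of x^6 is 0.

Final answer: 0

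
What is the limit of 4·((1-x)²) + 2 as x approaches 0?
Direct substitution at x = 0 gives 6.

Final answer: 6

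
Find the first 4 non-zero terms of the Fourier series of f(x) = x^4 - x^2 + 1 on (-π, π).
(52 - 8·π^2)·cos(x) + (-4 + 2·π^2)·cos(2·x) + (28/27 - 8·π^2/9)·cos(3·x) - π^2/3 + 1 + π^4/5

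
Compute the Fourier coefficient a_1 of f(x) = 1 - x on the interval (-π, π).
a_1 = (1/π) ∫_{-π}^{π} f(x)·cos(1x) dx.
Evaluate the integral (use parity and integration by parts as needed): a_1 = 0.

Final answer: 0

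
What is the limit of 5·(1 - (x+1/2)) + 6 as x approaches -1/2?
Direct substitution at x = -1/2 gives 11.

Final answer: 11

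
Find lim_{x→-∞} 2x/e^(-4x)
This is an ∞/∞ indeterminate form as x → -∞.
Compare growth rates of the dominant terms (exponentials ≫ polynomials ≫ logarithms), or apply L'Hôpital's rule; the quotient → 0.
Limit = 0.

Final answer: 0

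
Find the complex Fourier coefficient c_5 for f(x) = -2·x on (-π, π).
Compute the real Fourier coefficients first: a_5 = 0, b_5 = -4/5.
Then c_5 = (a_5 − i·b_5)/2 = 2·i/5.

Final answer: 2·i/5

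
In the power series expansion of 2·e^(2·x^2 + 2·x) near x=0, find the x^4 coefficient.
Expand to order 4: 2·e^(2·x^2 + 2·x) = 40·x^4/3 + 32·x^3/3 + 8·x^2 + 4·x + 2 + O(x^5).
The coefficient of x^4 is 40/3.

Final answer: 40/3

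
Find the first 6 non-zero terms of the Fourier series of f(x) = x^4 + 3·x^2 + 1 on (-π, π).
(36 - 8·π^2)·cos(x) + 2·π^2·cos(2·x) + (-8·π^2/9 - 20/27)·cos(3·x) + (9/16 + π^2/2)·cos(4·x) + (-8·π^2/25 - 252/625)·cos(5·x) + 1 + π^2 + π^4/5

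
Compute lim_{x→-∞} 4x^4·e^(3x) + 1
The product is a 0·∞ indeterminate form at x → -∞.
Rewrite the product as 4x^4 / e^(-3x) (an ∞/∞ form) and apply L'Hôpital, or use the standard hierarchy e^(3|x|) ≫ |x^4| as x → -∞.
The indeterminate product → 0, so the limit = 1.

Final answer: 1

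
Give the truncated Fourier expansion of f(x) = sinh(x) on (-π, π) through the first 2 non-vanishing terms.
sin(x)·sinh(π)/π - 4·sin(2·x)·sinh(π)/(5·π)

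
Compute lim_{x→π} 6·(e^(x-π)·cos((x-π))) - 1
Direct substitution at x = π gives 5.

Final answer: 5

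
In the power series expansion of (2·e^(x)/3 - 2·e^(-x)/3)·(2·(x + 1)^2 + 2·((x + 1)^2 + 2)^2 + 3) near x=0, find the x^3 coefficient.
Expand to order 3: (2·e^(x)/3 - 2·e^(-x)/3)·(2·(x + 1)^2 + 2·((x + 1)^2 + 2)^2 + 3) = 310·x^3/9 + 112·x^2/3 + 92·x/3 + O(x^4).
The coefficient of x^3 is 310/9.

Final answer: 310/9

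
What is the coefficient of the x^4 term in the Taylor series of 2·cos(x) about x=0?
Expand to order 4: 2·cos(x) = x^4/12 - x^2 + 2 + O(x^5).
The coefficient of x^4 is 1/12.

Final answer: 1/12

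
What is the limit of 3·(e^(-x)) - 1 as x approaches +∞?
Evaluate the dominant behaviour as x → +∞; each term tends to a finite value or vanishes.
Limit = -1.

Final answer: -1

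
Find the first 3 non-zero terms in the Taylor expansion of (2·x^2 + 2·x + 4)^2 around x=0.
20·x^2 + 16·x + 16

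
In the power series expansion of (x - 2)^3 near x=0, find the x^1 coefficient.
Expand to order 1: (x - 2)^3 = 12·x - 8 + O(x^2).
The coefficient of x^1 is 12.

Final answer: 12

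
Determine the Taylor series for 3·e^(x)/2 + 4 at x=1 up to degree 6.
4 + 3·e/2 + 3·e·(x - 1)/2 + 3·e·(x - 1)^2/4 + e·(x - 1)^3/4 + e·(x - 1)^4/16 + e·(x - 1)^5/80 + e·(x - 1)^6/480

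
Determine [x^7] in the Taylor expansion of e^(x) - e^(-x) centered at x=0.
Expand to order 7: e^(x) - e^(-x) = x^7/2520 + x^5/60 + x^3/3 + 2·x + O(x^8).
The coefficient of x^7 is 1/2520.

Final answer: 1/2520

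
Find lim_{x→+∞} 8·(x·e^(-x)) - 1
Evaluate the dominant behaviour as x → +∞; each term tends to a finite value or vanishes.
Limit = -1.

Final answer: -1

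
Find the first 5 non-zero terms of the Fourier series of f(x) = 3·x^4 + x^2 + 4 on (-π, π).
(140 - 24·π^2)·cos(x) + (-8 + 6·π^2)·cos(2·x) + (4/3 - 8·π^2/3)·cos(3·x) + (-5/16 + 3·π^2/2)·cos(4·x) + π^2/3 + 4 + 3·π^4/5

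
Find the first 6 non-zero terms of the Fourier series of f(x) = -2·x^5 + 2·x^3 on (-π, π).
(-504 - 4·π^4 + 84·π^2)·sin(x) + (-12·π^2 + 18 + 2·π^4)·sin(2·x) + (-4·π^4/3 - 232/81 + 116·π^2/27)·sin(3·x) + (-9·π^2/4 + 27/32 + π^4)·sin(4·x) + (-4·π^4/5 - 216/625 + 36·π^2/25)·sin(5·x) + (-28·π^2/27 + 14/81 + 2·π^4/3)·sin(6·x)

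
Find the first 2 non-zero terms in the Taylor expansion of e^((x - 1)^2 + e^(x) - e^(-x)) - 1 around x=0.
e·x^2 - 1 + e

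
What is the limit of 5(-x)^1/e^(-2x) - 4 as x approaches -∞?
The quotient is an ∞/∞ indeterminate form as x → -∞.
Compare growth rates of the dominant terms (exponentials ≫ polynomials ≫ logarithms), or apply L'Hôpital's rule; the quotient → 0.
Adding the constant: 0 - 4 = -4. Limit = -4.

Final answer: -4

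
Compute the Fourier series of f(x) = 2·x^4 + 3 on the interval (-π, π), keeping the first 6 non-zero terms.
(96 - 16·π^2)·cos(x) + (-6 + 4·π^2)·cos(2·x) + (32/27 - 16·π^2/9)·cos(3·x) + (-3/8 + π^2)·cos(4·x) + (96/625 - 16·π^2/25)·cos(5·x) + 3 + 2·π^4/5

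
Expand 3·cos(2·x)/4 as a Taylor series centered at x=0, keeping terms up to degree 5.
x^4/2 - 3·x^2/2 + 3/4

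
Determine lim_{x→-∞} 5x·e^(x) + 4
The product is a 0·∞ indeterminate form at x → -∞.
Rewrite the product as 5x / e^(-x) (an ∞/∞ form) and apply L'Hôpital, or use the standard hierarchy e^(|x|) ≫ |x| as x → -∞.
The indeterminate product → 0, so the limit = 4.

Final answer: 4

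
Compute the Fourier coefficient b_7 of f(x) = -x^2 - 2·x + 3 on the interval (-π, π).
b_7 = (1/π) ∫_{-π}^{π} f(x)·sin(7x) dx.
Evaluate the integral (use parity and integration by parts as needed): b_7 = -4/7.

Final answer: -4/7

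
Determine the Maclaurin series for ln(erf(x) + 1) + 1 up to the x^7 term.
x^7·(-3360·π^4 - 15·π^6 + 532·π^5 + 5760·π^3)/(315·π^(13/2)) + x^6·(-480 - 28·π^2 + 240·π)/(45·π^3) + x^5·(-40·π^2 + 3·π^3 + 96·π)/(15·π^(7/2)) + x^4·(-12 + 4·π)/(3·π^2) + x^3·(8 - 2·π)/(3·π^(3/2)) - 2·x^2/π + 2·x/√(π) + 1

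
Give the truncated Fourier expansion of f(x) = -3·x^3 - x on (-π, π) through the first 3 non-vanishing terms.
(34 - 6·π^2)·sin(x) + (-7/2 + 3·π^2)·sin(2·x) + (2/3 - 2·π^2)·sin(3·x)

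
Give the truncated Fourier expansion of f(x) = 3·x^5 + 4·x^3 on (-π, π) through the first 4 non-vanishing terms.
(-112·π^2 + 6·π^4 + 672)·sin(x) + (-3·π^4 - 33/2 + 11·π^2)·sin(2·x) + (-16·π^2/9 + 32/27 + 2·π^4)·sin(3·x) + (-3·π^4/2 - π^2/8 + 3/64)·sin(4·x)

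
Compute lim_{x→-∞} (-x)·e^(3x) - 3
The product is a 0·∞ indeterminate form at x → -∞.
Rewrite the product as (-x) / e^(-3x) (an ∞/∞ form) and apply L'Hôpital, or use the standard hierarchy e^(3|x|) ≫ |(-x)| as x → -∞.
The indeterminate product → 0, so the limit = -3.

Final answer: -3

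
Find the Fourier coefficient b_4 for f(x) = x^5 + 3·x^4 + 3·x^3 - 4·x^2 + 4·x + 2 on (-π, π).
b_4 = (1/π) ∫_{-π}^{π} f(x)·sin(4x) dx.
Evaluate the integral (use parity and integration by parts as needed): b_4 = -π^4/2 - 7·π^2/8 - 107/64.

Final answer: -π^4/2 - 7·π^2/8 - 107/64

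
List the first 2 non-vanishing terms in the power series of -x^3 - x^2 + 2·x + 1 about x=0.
2·x + 1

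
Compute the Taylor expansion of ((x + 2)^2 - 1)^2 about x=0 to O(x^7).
x^4 + 8·x^3 + 22·x^2 + 24·x + 9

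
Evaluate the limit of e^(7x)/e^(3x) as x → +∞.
This is an ∞/∞ indeterminate form as x → +∞.
Rewrite e^(7x)/e^(3x) = e^((7−3)x) = e^(4x); the exponent coefficient is 4 > 0 so e^(4x) → ∞.
Limit = ∞.

Final answer: ∞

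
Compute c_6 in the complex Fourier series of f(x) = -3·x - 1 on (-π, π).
Compute the real Fourier coefficients first: a_6 = 0, b_6 = 1.
Then c_6 = (a_6 − i·b_6)/2 = -i/2.

Final answer: -i/2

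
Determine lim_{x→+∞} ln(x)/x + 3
Evaluate the dominant behaviour as x → +∞; each term tends to a finite value or vanishes.
Limit = 3.

Final answer: 3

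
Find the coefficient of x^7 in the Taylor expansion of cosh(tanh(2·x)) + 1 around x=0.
Expand to order 7: cosh(tanh(2·x)) + 1 = 388·x^6/45 - 14·x^4/3 + 2·x^2 + 2 + O(x^8).
The coefficient of x^7 is 0.

Final answer: 0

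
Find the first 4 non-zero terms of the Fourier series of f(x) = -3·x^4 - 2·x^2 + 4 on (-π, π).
(-136 + 24·π^2)·cos(x) + (7 - 6·π^2)·cos(2·x) + (-8/9 + 8·π^2/3)·cos(3·x) - 3·π^4/5 - 2·π^2/3 + 4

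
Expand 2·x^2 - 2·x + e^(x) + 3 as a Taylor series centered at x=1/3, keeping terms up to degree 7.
e^(1/3) + 23/9 + (-2/3 + e^(1/3))·(x - 1/3) + (e^(1/3)/2 + 2)·(x - 1/3)^2 + e^(1/3)·(x - 1/3)^3/6 + e^(1/3)·(x - 1/3)^4/24 + e^(1/3)·(x - 1/3)^5/120 + e^(1/3)·(x - 1/3)^6/720 + e^(1/3)·(x - 1/3)^7/5040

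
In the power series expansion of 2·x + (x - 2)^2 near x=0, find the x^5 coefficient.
Expand to order 5: 2·x + (x - 2)^2 = x^2 - 2·x + 4 + O(x^6).
The coefficient of x^5 is 0.

Final answer: 0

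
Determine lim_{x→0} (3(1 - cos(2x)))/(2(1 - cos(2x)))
Both numerator and denominator → 0 as x → 0; this is a 0/0 indeterminate form.
Expand each to leading order near x = 0: numerator ~ 6·x^2, denominator ~ 4·x^2.
The limit of the ratio is 3/2.

Final answer: 3/2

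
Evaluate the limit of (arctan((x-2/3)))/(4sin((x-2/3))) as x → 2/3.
Both numerator and denominator → 0 as x → 2/3; this is a 0/0 indeterminate form.
Expand each to leading order near x = 2/3: numerator ~ (x - 2/3), denominator ~ 4·(x - 2/3).
The limit of the ratio is 1/4.

Final answer: 1/4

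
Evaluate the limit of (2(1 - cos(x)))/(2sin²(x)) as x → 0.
Both numerator and denominator → 0 as x → 0; this is a 0/0 indeterminate form.
Expand each to leading order near x = 0: numerator ~ x^2, denominator ~ 2·x^2.
The limit of the ratio is 1/2.

Final answer: 1/2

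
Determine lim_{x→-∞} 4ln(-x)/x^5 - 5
The quotient is an ∞/∞ indeterminate form as x → -∞.
Compare growth rates of the dominant terms (exponentials ≫ polynomials ≫ logarithms), or apply L'Hôpital's rule; the quotient → 0.
Adding the constant: 0 - 5 = -5. Limit = -5.

Final answer: -5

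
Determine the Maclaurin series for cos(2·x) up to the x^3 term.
1 - 2·x^2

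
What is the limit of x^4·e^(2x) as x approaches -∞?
This is a 0·∞ indeterminate form at x → -∞.
Rewrite the product as x^4 / e^(-2x) (an ∞/∞ form) and apply L'Hôpital, or use the standard hierarchy e^(2|x|) ≫ |x^4| as x → -∞.
The indeterminate product → 0, so the limit = 0.

Final answer: 0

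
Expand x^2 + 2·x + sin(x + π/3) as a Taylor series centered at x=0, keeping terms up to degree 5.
x^5/240 + √(3)·x^4/48 - x^3/12 + x^2·(1 - √(3)/4) + 5·x/2 + √(3)/2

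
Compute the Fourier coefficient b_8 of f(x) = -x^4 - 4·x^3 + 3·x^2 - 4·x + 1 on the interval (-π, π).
b_8 = (1/π) ∫_{-π}^{π} f(x)·sin(8x) dx.
Evaluate the integral (use parity and integration by parts as needed): b_8 = 29/32 + π^2.

Final answer: 29/32 + π^2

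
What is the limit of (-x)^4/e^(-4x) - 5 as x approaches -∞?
The quotient is an ∞/∞ indeterminate form as x → -∞.
Compare growth rates of the dominant terms (exponentials ≫ polynomials ≫ logarithms), or apply L'Hôpital's rule; the quotient → 0.
Adding the constant: 0 - 5 = -5. Limit = -5.

Final answer: -5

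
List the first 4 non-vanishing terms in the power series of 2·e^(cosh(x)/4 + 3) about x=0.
91·x^6·e^(13/4)/23040 + 7·x^4·e^(13/4)/192 + x^2·e^(13/4)/4 + 2·e^(13/4)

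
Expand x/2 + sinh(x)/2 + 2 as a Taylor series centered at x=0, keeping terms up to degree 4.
x^3/12 + x + 2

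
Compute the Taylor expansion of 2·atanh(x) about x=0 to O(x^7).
2·x^5/5 + 2·x^3/3 + 2·x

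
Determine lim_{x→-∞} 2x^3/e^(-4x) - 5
The quotient is an ∞/∞ indeterminate form as x → -∞.
Compare growth rates of the dominant terms (exponentials ≫ polynomials ≫ logarithms), or apply L'Hôpital's rule; the quotient → 0.
Adding the constant: 0 - 5 = -5. Limit = -5.

Final answer: -5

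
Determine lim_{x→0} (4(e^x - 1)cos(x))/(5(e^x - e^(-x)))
Both numerator and denominator → 0 as x → 0; this is a 0/0 indeterminate form.
Expand each to leading order near x = 0: numerator ~ 4·x, denominator ~ 10·x.
The limit of the ratio is 2/5.

Final answer: 2/5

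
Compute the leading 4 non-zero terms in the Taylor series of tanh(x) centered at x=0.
-17·x^7/315 + 2·x^5/15 - x^3/3 + x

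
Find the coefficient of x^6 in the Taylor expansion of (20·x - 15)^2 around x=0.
Expand to order 6: (20·x - 15)^2 = 400·x^2 - 600·x + 225 + O(x^7).
The coefficient of x^6 is 0.

Final answer: 0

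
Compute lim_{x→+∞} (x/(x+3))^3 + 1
As x → +∞: x/(x+3) = 1/(1 + 3/x) → 1, and the 3rd power of a limit-1 base also → 1; with the additive constant, 1 + 1 = 2.
Limit = 2.

Final answer: 2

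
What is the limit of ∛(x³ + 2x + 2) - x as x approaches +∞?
This is an ∞ − ∞ indeterminate form.
Multiply by (A² + AB + B²)/(A² + AB + B²) where A = ∛(x³+2x + 2), B = x to use A³ − B³ = (A−B)(A²+AB+B²); the x³ terms cancel, leaving (2x + 2)/(A²+AB+B²) with denominator ~ 3x², so the limit is 0.
Limit = 0.

Final answer: 0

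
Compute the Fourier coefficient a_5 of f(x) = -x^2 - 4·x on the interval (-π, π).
a_5 = (1/π) ∫_{-π}^{π} f(x)·cos(5x) dx.
Evaluate the integral (use parity and integration by parts as needed): a_5 = 4/25.

Final answer: 4/25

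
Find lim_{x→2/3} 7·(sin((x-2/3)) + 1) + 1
Direct substitution at x = 2/3 gives 8.

Final answer: 8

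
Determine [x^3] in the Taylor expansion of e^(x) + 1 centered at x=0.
Expand to order 3: e^(x) + 1 = x^3/6 + x^2/2 + x + 2 + O(x^4).
The coefficient of x^3 is 1/6.

Final answer: 1/6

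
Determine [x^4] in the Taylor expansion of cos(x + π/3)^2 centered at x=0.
Expand to order 4: cos(x + π/3)^2 = -x^4/6 + √(3)·x^3/3 + x^2/2 - √(3)·x/2 + 1/4 + O(x^5).
The coefficient of x^4 is -1/6.

Final answer: -1/6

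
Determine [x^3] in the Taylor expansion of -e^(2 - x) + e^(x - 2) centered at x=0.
Expand to order 3: -e^(2 - x) + e^(x - 2) = x^3·(e^(-2)/6 + e^(2)/6) + x^2·(-e^(2)/2 + e^(-2)/2) + x·(e^(-2) + e^(2)) - e^(2) + e^(-2) + O(x^4).
The coefficient of x^3 is e^(-2)/6 + e^(2)/6.

Final answer: e^(-2)/6 + e^(2)/6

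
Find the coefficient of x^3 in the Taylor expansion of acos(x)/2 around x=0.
Expand to order 3: acos(x)/2 = -x^3/12 - x/2 + π/4 + O(x^4).
The coefficient of x^3 is -1/12.

Final answer: -1/12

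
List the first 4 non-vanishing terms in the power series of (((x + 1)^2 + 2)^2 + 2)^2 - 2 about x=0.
328·x^3 + 364·x^2 + 264·x + 119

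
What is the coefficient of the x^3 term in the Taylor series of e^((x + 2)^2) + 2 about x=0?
Expand to order 3: e^((x + 2)^2) + 2 = 44·x^3·e^(4)/3 + 9·x^2·e^(4) + 4·x·e^(4) + 2 + e^(4) + O(x^4).
The coefficient of x^3 is 44·e^(4)/3.

Final answer: 44·e^(4)/3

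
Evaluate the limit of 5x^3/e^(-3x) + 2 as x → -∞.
The quotient is an ∞/∞ indeterminate form as x → -∞.
Compare growth rates of the dominant terms (exponentials ≫ polynomials ≫ logarithms), or apply L'Hôpital's rule; the quotient → 0.
Adding the constant: 0 + 2 = 2. Limit = 2.

Final answer: 2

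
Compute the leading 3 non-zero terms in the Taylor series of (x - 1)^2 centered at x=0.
x^2 - 2·x + 1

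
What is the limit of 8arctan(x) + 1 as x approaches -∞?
Evaluate the dominant behaviour as x → -∞; each term tends to a finite value or vanishes.
Limit = 1 - 4·π.

Final answer: 1 - 4·π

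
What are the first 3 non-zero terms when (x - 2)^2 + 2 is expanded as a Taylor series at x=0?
x^2 - 4·x + 6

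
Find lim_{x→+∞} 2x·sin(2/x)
As x → +∞: let u = 2/x → 0⁺; then 2·x·sin(2/x) = 2·2·sin(u)/u → 2·2·1 = 4.
Limit = 4.

Final answer: 4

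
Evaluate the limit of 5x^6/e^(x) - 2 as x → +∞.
The quotient is an ∞/∞ indeterminate form as x → +∞.
The exponential denominator e^(x) dominates the polynomial numerator (e^x ≫ x^6 as x → ∞), so the quotient → 0.
Adding the constant: 0 - 2 = -2. Limit = -2.

Final answer: -2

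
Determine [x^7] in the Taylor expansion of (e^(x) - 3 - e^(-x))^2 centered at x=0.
Expand to order 7: (e^(x) - 3 - e^(-x))^2 = -x^7/420 + 8·x^6/45 - x^5/10 + 4·x^4/3 - 2·x^3 + 4·x^2 - 12·x + 9 + O(x^8).
The coefficient of x^7 is -1/420.

Final answer: -1/420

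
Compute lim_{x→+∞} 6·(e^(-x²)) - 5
Evaluate the dominant behaviour as x → +∞; each term tends to a finite value or vanishes.
Limit = -5.

Final answer: -5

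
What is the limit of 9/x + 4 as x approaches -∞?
Evaluate the dominant behaviour as x → -∞; each term tends to a finite value or vanishes.
Limit = 4.

Final answer: 4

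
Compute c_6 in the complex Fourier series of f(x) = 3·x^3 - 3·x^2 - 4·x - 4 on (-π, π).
Compute the real Fourier coefficients first: a_6 = -1/3, b_6 = 3/2 - π^2.
Then c_6 = (a_6 − i·b_6)/2 = -1/6 - 3·i/4 + i·π^2/2.

Final answer: -1/6 - 3·i/4 + i·π^2/2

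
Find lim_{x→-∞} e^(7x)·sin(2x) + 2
Evaluate the dominant behaviour as x → -∞; each term tends to a finite value or vanishes.
Limit = 2.

Final answer: 2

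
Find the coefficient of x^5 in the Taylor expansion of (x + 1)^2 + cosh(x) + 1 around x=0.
Expand to order 5: (x + 1)^2 + cosh(x) + 1 = x^4/24 + 3·x^2/2 + 2·x + 3 + O(x^6).
The coefficient of x^5 is 0.

Final answer: 0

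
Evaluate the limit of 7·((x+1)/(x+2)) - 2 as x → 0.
Direct substitution at x = 0 gives 3/2.

Final answer: 3/2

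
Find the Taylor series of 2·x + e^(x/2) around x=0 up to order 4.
x^4/384 + x^3/48 + x^2/8 + 5·x/2 + 1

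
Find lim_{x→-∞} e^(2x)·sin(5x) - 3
Evaluate the dominant behaviour as x → -∞; each term tends to a finite value or vanishes.
Limit = -3.

Final answer: -3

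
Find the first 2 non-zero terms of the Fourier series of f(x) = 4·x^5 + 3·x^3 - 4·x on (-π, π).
(-154·π^2 + 8·π^4 + 916)·sin(x) + (-4·π^4 - 43/2 + 17·π^2)·sin(2·x)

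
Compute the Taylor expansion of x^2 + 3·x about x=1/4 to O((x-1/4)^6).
13/16 + 7·(x - 1/4)/2 + (x - 1/4)^2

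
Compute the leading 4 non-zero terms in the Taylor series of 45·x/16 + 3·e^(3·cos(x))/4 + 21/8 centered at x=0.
15·x^4·e^(3)/16 - 9·x^2·e^(3)/8 + 45·x/16 + 21/8 + 3·e^(3)/4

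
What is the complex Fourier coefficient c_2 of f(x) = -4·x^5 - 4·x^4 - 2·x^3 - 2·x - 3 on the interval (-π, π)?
Compute the real Fourier coefficients first: a_2 = 12 - 8·π^2, b_2 = -18·π^2 + 29 + 4·π^4.
Then c_2 = (a_2 − i·b_2)/2 = -4·π^2 + 6 - 2·i·π^4 - 29·i/2 + 9·i·π^2.

Final answer: -4·π^2 + 6 - 2·i·π^4 - 29·i/2 + 9·i·π^2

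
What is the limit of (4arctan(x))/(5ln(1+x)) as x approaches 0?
Both numerator and denominator → 0 as x → 0; this is a 0/0 indeterminate form.
Expand each to leading order near x = 0: numerator ~ 4·x, denominator ~ 5·x.
The limit of the ratio is 4/5.

Final answer: 4/5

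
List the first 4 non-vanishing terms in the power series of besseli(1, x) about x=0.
x^7/18432 + x^5/384 + x^3/16 + x/2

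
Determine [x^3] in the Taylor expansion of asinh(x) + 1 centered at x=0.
Expand to order 3: asinh(x) + 1 = -x^3/6 + x + 1 + O(x^4).
The coefficient of x^3 is -1/6.

Final answer: -1/6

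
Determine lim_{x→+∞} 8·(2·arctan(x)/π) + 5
Evaluate the dominant behaviour as x → +∞; each term tends to a finite value or vanishes.
Limit = 13.

Final answer: 13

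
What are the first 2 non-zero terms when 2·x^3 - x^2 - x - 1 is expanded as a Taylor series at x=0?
-x - 1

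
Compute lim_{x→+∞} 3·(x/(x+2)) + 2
Evaluate the dominant behaviour as x → +∞; each term tends to a finite value or vanishes.
Limit = 5.

Final answer: 5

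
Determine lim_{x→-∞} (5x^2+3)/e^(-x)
This is an ∞/∞ indeterminate form as x → -∞.
Compare growth rates of the dominant terms (exponentials ≫ polynomials ≫ logarithms), or apply L'Hôpital's rule; the quotient → 0.
Limit = 0.

Final answer: 0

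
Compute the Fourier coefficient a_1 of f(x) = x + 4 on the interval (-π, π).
a_1 = (1/π) ∫_{-π}^{π} f(x)·cos(1x) dx.
Evaluate the integral (use parity and integration by parts as needed): a_1 = 0.

Final answer: 0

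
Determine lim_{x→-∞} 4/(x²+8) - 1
Evaluate the dominant behaviour as x → -∞; each term tends to a finite value or vanishes.
Limit = -1.

Final answer: -1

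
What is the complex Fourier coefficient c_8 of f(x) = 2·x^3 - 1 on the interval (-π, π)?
Compute the real Fourier coefficients first: a_8 = 0, b_8 = 3/64 - π^2/2.
Then c_8 = (a_8 − i·b_8)/2 = -3·i/128 + i·π^2/4.

Final answer: -3·i/128 + i·π^2/4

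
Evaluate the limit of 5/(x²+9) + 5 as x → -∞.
Evaluate the dominant behaviour as x → -∞; each term tends to a finite value or vanishes.
Limit = 5.

Final answer: 5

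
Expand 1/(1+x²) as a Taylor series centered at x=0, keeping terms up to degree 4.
x^4 - x^2 + 1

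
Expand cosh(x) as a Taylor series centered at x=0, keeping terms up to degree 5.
x^4/24 + x^2/2 + 1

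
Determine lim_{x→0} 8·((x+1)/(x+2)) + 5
Direct substitution at x = 0 gives 9.

Final answer: 9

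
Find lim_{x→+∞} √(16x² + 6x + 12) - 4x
As x → +∞: multiply by the conjugate to get (6x+12)/(√(16x²+6x+12)+4x); the denominator ~ 8x, so the limit is 6/8 = 3/4.
Limit = 3/4.

Final answer: 3/4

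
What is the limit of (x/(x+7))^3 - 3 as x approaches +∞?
As x → +∞: x/(x+7) = 1/(1 + 7/x) → 1, and the 3rd power of a limit-1 base also → 1; with the additive constant, 1 - 3 = -2.
Limit = -2.

Final answer: -2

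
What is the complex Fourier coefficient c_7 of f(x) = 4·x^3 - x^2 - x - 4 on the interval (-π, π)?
Compute the real Fourier coefficients first: a_7 = 4/49, b_7 = -146/343 + 8·π^2/7.
Then c_7 = (a_7 − i·b_7)/2 = 2/49 - 4·i·π^2/7 + 73·i/343.

Final answer: 2/49 - 4·i·π^2/7 + 73·i/343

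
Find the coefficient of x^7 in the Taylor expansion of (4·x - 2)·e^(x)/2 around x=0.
Expand to order 7: (4·x - 2)·e^(x)/2 = 13·x^7/5040 + 11·x^6/720 + 3·x^5/40 + 7·x^4/24 + 5·x^3/6 + 3·x^2/2 + x - 1 + O(x^8).
The coefficient of x^7 is 13/5040.

Final answer: 13/5040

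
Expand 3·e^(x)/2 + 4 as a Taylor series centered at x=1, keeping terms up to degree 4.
4 + 3·e/2 + 3·e·(x - 1)/2 + 3·e·(x - 1)^2/4 + e·(x - 1)^3/4 + e·(x - 1)^4/16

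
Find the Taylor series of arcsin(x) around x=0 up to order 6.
3·x^5/40 + x^3/6 + x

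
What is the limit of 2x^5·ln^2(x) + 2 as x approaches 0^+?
The product is a 0·∞ indeterminate form at x → 0⁺.
Rewrite the product as 2·ln^2(x) / x^(-5) and apply L'Hôpital, or use the standard hierarchy x^(-5) ≫ |ln x|^2 as x → 0⁺.
The indeterminate product → 0, so the limit = 2.

Final answer: 2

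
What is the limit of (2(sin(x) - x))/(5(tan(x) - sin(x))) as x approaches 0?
Both numerator and denominator → 0 as x → 0; this is a 0/0 indeterminate form.
Expand each to leading order near x = 0: numerator ~ -x^3/3, denominator ~ 5·x^3/2.
The limit of the ratio is -2/15.

Final answer: -2/15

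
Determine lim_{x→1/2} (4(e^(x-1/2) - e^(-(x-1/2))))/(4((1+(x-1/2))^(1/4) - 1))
Both numerator and denominator → 0 as x → 1/2; this is a 0/0 indeterminate form.
Expand each to leading order near x = 1/2: numerator ~ 8·(x - 1/2), denominator ~ (x - 1/2).
The limit of the ratio is 8.

Final answer: 8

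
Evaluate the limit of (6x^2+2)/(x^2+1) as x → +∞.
This is an ∞/∞ indeterminate form as x → +∞.
Divide numerator and denominator by x^2 and let the lower-order terms vanish; the leading terms give 6/1 = 6.
Limit = 6.

Final answer: 6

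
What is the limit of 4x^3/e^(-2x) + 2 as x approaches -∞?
The quotient is an ∞/∞ indeterminate form as x → -∞.
Compare growth rates of the dominant terms (exponentials ≫ polynomials ≫ logarithms), or apply L'Hôpital's rule; the quotient → 0.
Adding the constant: 0 + 2 = 2. Limit = 2.

Final answer: 2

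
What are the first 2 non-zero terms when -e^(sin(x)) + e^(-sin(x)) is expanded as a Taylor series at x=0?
2·x^5/15 - 2·x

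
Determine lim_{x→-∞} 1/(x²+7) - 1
Evaluate the dominant behaviour as x → -∞; each term tends to a finite value or vanishes.
Limit = -1.

Final answer: -1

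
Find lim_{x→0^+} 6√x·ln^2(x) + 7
The product is a 0·∞ indeterminate form at x → 0⁺.
Rewrite the product as 6·ln^2(x) / x^(-1/2) and apply L'Hôpital, or use the standard hierarchy x^(-1/2) ≫ |ln x|^2 as x → 0⁺.
The indeterminate product → 0, so the limit = 7.

Final answer: 7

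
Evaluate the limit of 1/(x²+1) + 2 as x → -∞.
Evaluate the dominant behaviour as x → -∞; each term tends to a finite value or vanishes.
Limit = 2.

Final answer: 2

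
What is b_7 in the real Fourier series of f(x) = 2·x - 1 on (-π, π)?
b_7 = (1/π) ∫_{-π}^{π} f(x)·sin(7x) dx.
Evaluate the integral (use parity and integration by parts as needed): b_7 = 4/7.

Final answer: 4/7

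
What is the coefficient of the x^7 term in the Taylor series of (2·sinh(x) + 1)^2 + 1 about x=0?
Expand to order 7: (2·sinh(x) + 1)^2 + 1 = x^7/1260 + 8·x^6/45 + x^5/30 + 4·x^4/3 + 2·x^3/3 + 4·x^2 + 4·x + 2 + O(x^8).
The coefficient of x^7 is 1/1260.

Final answer: 1/1260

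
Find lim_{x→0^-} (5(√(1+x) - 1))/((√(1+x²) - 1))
Both numerator and denominator → 0 as x → 0^-; this is a 0/0 indeterminate form.
Expand each to leading order near x = 0: numerator ~ 5·x/2, denominator ~ x^2/2.
The limit of the ratio is -∞.

Final answer: -∞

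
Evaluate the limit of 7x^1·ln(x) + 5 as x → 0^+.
The product is a 0·∞ indeterminate form at x → 0⁺.
Rewrite the product as 7·ln(x) / x^(-1) and apply L'Hôpital, or use the standard hierarchy x^(-1) ≫ |ln x| as x → 0⁺.
The indeterminate product → 0, so the limit = 5.

Final answer: 5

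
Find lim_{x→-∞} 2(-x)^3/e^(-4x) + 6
The quotient is an ∞/∞ indeterminate form as x → -∞.
Compare growth rates of the dominant terms (exponentials ≫ polynomials ≫ logarithms), or apply L'Hôpital's rule; the quotient → 0.
Adding the constant: 0 + 6 = 6. Limit = 6.

Final answer: 6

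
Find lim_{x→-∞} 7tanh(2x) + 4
Evaluate the dominant behaviour as x → -∞; each term tends to a finite value or vanishes.
Limit = -3.

Final answer: -3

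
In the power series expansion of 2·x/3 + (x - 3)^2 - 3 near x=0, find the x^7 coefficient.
Expand to order 7: 2·x/3 + (x - 3)^2 - 3 = x^2 - 16·x/3 + 6 + O(x^8).
The coefficient of x^7 is 0.

Final answer: 0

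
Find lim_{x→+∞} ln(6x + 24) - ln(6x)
This is an ∞ − ∞ indeterminate form.
Combine the logarithms: ln(6x+24) − ln(6x) = ln((6x+24)/(6x)) = ln(1 + 24/(6x)) → ln(1) = 0.
Limit = 0.

Final answer: 0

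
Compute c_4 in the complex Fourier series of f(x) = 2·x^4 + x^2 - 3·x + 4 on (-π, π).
Compute the real Fourier coefficients first: a_4 = -1/8 + π^2, b_4 = 3/2.
Then c_4 = (a_4 − i·b_4)/2 = -1/16 + π^2/2 - 3·i/4.

Final answer: -1/16 + π^2/2 - 3·i/4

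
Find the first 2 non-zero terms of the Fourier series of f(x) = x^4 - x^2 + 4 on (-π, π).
(52 - 8·π^2)·cos(x) - π^2/3 + 4 + π^4/5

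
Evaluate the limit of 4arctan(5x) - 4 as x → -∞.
Evaluate the dominant behaviour as x → -∞; each term tends to a finite value or vanishes.
Limit = -2·π - 4.

Final answer: -2·π - 4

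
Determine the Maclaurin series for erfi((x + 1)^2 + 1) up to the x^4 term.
580·x^4·e^(4)/(3·√(π)) + 64·x^3·e^(4)/√(π) + 18·x^2·e^(4)/√(π) + 4·x·e^(4)/√(π) + erfi(2)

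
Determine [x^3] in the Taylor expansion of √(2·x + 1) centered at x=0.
Expand to order 3: √(2·x + 1) = x^3/2 - x^2/2 + x + 1 + O(x^4).
The coefficient of x^3 is 1/2.

Final answer: 1/2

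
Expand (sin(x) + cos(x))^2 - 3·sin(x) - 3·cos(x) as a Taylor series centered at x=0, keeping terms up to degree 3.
-5·x^3/6 + 3·x^2/2 - x - 2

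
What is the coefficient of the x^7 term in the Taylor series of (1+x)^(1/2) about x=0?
Expand to order 7: (1+x)^(1/2) = 33·x^7/2048 - 21·x^6/1024 + 7·x^5/256 - 5·x^4/128 + x^3/16 - x^2/8 + x/2 + 1 + O(x^8).
The coefficient of x^7 is 33/2048.

Final answer: 33/2048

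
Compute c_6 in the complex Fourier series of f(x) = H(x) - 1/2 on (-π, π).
Compute the real Fourier coefficients first: a_6 = 0, b_6 = 0.
Then c_6 = (a_6 − i·b_6)/2 = 0.

Final answer: 0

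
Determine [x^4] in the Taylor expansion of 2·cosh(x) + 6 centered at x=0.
Expand to order 4: 2·cosh(x) + 6 = x^4/12 + x^2 + 8 + O(x^5).
The coefficient of x^4 is 1/12.

Final answer: 1/12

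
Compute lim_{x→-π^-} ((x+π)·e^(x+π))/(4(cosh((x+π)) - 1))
Both numerator and denominator → 0 as x → -π^-; this is a 0/0 indeterminate form.
Expand each to leading order near x = -π: numerator ~ (x + π), denominator ~ 2·(x + π)^2.
The limit of the ratio is -∞.

Final answer: -∞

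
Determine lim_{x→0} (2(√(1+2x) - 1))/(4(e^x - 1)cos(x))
Both numerator and denominator → 0 as x → 0; this is a 0/0 indeterminate form.
Expand each to leading order near x = 0: numerator ~ 2·x, denominator ~ 4·x.
The limit of the ratio is 1/2.

Final answer: 1/2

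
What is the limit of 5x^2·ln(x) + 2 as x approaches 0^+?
The product is a 0·∞ indeterminate form at x → 0⁺.
Rewrite the product as 5·ln(x) / x^(-2) and apply L'Hôpital, or use the standard hierarchy x^(-2) ≫ |ln x| as x → 0⁺.
The indeterminate product → 0, so the limit = 2.

Final answer: 2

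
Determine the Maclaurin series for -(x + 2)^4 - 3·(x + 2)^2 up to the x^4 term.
-x^4 - 8·x^3 - 27·x^2 - 44·x - 28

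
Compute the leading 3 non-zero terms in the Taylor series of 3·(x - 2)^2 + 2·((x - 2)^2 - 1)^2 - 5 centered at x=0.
47·x^2 - 60·x + 25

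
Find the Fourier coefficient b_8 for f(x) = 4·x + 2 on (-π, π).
b_8 = (1/π) ∫_{-π}^{π} f(x)·sin(8x) dx.
Evaluate the integral (use parity and integration by parts as needed): b_8 = -1.

Final answer: -1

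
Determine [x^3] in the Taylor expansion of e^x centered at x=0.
Expand to order 3: e^x = x^3/6 + x^2/2 + x + 1 + O(x^4).
The coefficient of x^3 is 1/6.

Final answer: 1/6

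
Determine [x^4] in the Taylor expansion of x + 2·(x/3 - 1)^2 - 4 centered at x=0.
Expand to order 4: x + 2·(x/3 - 1)^2 - 4 = 2·x^2/9 - x/3 - 2 + O(x^5).
The coefficient of x^4 is 0.

Final answer: 0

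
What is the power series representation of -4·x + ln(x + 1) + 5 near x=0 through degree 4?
-x^4/4 + x^3/3 - x^2/2 - 3·x + 5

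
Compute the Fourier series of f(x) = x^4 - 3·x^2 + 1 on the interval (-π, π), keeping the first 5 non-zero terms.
(60 - 8·π^2)·cos(x) + (-6 + 2·π^2)·cos(2·x) + (52/27 - 8·π^2/9)·cos(3·x) + (-15/16 + π^2/2)·cos(4·x) - π^2 + 1 + π^4/5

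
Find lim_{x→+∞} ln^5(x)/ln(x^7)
This is an ∞/∞ indeterminate form as x → +∞.
Write ln(x^7) = 7·ln(x), reducing the quotient to ln^4(x)/7 → ∞.
Limit = ∞.

Final answer: ∞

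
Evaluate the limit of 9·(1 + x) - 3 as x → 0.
Direct substitution at x = 0 gives 6.

Final answer: 6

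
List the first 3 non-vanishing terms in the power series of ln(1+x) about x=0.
x^3/3 - x^2/2 + x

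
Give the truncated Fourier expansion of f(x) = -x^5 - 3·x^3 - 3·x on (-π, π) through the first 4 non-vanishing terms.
(-210 - 2·π^4 + 34·π^2)·sin(x) + (-2·π^2 + 6 + π^4)·sin(2·x) + (-2·π^4/3 - 14·π^2/27 - 134/81)·sin(3·x) + (75/64 + 7·π^2/8 + π^4/2)·sin(4·x)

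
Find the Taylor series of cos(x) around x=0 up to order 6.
-x^6/720 + x^4/24 - x^2/2 + 1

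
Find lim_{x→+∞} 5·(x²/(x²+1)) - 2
Evaluate the dominant behaviour as x → +∞; each term tends to a finite value or vanishes.
Limit = 3.

Final answer: 3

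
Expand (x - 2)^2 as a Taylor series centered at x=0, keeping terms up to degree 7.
x^2 - 4·x + 4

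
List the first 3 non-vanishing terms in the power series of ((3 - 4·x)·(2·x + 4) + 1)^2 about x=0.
-108·x^2 - 260·x + 169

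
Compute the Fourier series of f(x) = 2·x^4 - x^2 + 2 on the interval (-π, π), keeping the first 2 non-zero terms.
(100 - 16·π^2)·cos(x) - π^2/3 + 2 + 2·π^4/5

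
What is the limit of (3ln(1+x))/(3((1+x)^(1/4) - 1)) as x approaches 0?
Both numerator and denominator → 0 as x → 0; this is a 0/0 indeterminate form.
Expand each to leading order near x = 0: numerator ~ 3·x, denominator ~ 3·x/4.
The limit of the ratio is 4.

Final answer: 4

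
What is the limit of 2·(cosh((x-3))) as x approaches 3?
Direct substitution at x = 3 gives 2.

Final answer: 2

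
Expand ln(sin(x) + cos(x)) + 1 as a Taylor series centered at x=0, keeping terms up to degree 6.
-32·x^6/45 + 2·x^5/3 - 2·x^4/3 + 2·x^3/3 - x^2 + x + 1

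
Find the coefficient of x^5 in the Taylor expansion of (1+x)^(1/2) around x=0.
Expand to order 5: (1+x)^(1/2) = 7·x^5/256 - 5·x^4/128 + x^3/16 - x^2/8 + x/2 + 1 + O(x^6).
The coefficient of x^5 is 7/256.

Final answer: 7/256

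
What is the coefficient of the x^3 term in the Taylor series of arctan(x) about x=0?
Expand to order 3: arctan(x) = -x^3/3 + x + O(x^4).
The coefficient of x^3 is -1/3.

Final answer: -1/3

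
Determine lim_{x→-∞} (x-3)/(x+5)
Evaluate the dominant behaviour as x → -∞; each term tends to a finite value or vanishes.
Limit = 1.

Final answer: 1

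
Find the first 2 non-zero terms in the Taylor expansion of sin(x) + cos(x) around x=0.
x + 1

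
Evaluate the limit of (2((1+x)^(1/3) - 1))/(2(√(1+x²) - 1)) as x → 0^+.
Both numerator and denominator → 0 as x → 0^+; this is a 0/0 indeterminate form.
Expand each to leading order near x = 0: numerator ~ 2·x/3, denominator ~ x^2.
The limit of the ratio is ∞.

Final answer: ∞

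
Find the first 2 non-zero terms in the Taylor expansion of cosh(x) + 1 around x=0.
x^2/2 + 2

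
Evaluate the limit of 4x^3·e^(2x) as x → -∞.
This is a 0·∞ indeterminate form at x → -∞.
Rewrite the product as 4x^3 / e^(-2x) (an ∞/∞ form) and apply L'Hôpital, or use the standard hierarchy e^(2|x|) ≫ |x^3| as x → -∞.
The indeterminate product → 0, so the limit = 0.

Final answer: 0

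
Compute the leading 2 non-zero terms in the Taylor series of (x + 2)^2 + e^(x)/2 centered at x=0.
9·x/2 + 9/2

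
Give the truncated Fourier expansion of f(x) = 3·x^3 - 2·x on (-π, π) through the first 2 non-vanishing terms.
(-40 + 6·π^2)·sin(x) + (13/2 - 3·π^2)·sin(2·x)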